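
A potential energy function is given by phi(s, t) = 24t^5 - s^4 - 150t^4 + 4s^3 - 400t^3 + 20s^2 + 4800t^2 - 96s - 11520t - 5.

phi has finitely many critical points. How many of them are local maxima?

4

phi separates as a function of s plus a function of t, so ∇phi=0 decouples.
∂phi/∂s = -4(s - 4)(s - 2)(s + 3) = 0 at s ∈ {-3, 2, 4}; ∂phi/∂t = 120(t - 4)(t - 3)(t - 2)(t + 4) = 0 at t ∈ {-4, 2, 3, 4}.
The Hessian is diagonal: diag(phi_ss, phi_tt). Second derivatives: phi_ss(-3)=-140, phi_ss(2)=40, phi_ss(4)=-56; phi_tt(-4)=-40320, phi_tt(2)=1440, phi_tt(3)=-840, phi_tt(4)=1920.
Local maxima occur where both diagonal entries negative: (-3, -4), (-3, 3), (4, -4), (4, 3). Count: 4.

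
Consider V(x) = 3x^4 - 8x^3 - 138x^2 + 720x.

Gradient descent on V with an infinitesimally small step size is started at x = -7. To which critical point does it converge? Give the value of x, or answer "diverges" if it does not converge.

V'(x) = 12(x - 4)(x - 3)(x + 5), so V'(-7) = -2640.
Gradient descent moves in the -V' direction, i.e. x is increasing.
The nearest critical point in that direction is x = -5, where V'' = 864 > 0 (a local minimum). The iterate converges there.

-5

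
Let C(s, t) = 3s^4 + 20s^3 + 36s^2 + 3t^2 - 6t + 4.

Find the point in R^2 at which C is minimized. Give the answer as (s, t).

(0, 1)

C(s,t) separates as P(s) + Q(t) + 4, so its minimum is min P + min Q + 4.
P'(s) = 12s(s + 2)(s + 3) vanishes at s ∈ {-3, -2, 0}; Q'(t) = 6(t - 1) vanishes at t ∈ {1}.
Local minima of P (where P''>0): P(-3)=27, P(0)=0. Local minima of Q: Q(1)=-3.
So the global minimum of C is P(0) + Q(1) + 4 = 0 − 3 + 4 = 1, attained at (0, 1).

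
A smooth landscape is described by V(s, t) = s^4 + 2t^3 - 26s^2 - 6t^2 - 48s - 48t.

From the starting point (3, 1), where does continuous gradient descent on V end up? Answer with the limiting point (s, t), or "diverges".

V is separable, so gradient descent decouples: s follows -∂V/∂s, t follows -∂V/∂t.
∂V/∂s = 4(s - 4)(s + 1)(s + 3); at s=3 this is -96, so s increases.
∂V/∂t = 6(t - 4)(t + 2); at t=1 this is -54, so t increases.
s converges to its nearest critical value 4 (a local min of the s-part); t converges to 4. The iterate converges to (4, 4).

(4, 4)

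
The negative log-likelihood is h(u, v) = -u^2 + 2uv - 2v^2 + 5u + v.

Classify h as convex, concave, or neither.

concave

h is quadratic, so its Hessian is the constant matrix H = [[-2, 2], [2, -4]].
det(H) = 4, tr(H) = -6.
det(H) > 0 and tr(H) < 0, so H is negative definite everywhere: concave.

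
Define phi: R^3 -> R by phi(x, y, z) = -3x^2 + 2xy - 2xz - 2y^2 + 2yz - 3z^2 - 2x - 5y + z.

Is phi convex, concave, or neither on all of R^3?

phi is quadratic, so its Hessian is the constant matrix H = [[-6, 2, -2], [2, -4, 2], [-2, 2, -6]].
Leading principal minors: -6, 20, -96.
Signs alternate −, +, − ⇒ H ≺ 0 ⇒ concave.

concave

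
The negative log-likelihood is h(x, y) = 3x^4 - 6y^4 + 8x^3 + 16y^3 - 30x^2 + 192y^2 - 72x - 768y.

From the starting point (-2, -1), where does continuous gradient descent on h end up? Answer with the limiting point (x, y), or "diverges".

(-3, 2)

h is separable, so gradient descent decouples: x follows -∂h/∂x, y follows -∂h/∂y.
∂h/∂x = 12(x - 2)(x + 1)(x + 3); at x=-2 this is 48, so x decreases.
∂h/∂y = -24(y - 4)(y - 2)(y + 4); at y=-1 this is -1080, so y increases.
x converges to its nearest critical value -3 (a local min of the x-part); y converges to 2. The iterate converges to (-3, 2).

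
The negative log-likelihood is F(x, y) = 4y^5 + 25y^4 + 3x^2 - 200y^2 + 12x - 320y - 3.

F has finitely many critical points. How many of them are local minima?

2

F separates as a function of x plus a function of y, so ∇F=0 decouples.
∂F/∂x = 6(x + 2) = 0 at x ∈ {-2}; ∂F/∂y = 20(y - 2)(y + 1)(y + 2)(y + 4) = 0 at y ∈ {-4, -2, -1, 2}.
The Hessian is diagonal: diag(F_xx, F_yy). Second derivatives: F_xx(-2)=6; F_yy(-4)=-720, F_yy(-2)=160, F_yy(-1)=-180, F_yy(2)=1440.
Local minima occur where both diagonal entries positive: (-2, -2), (-2, 2). Count: 2.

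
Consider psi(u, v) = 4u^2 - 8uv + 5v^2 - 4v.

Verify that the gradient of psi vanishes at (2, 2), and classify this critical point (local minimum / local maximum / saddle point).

local minimum

∇psi = (8u - 8v, -8u + 10v - 4); substituting (2, 2) gives ∇psi = (0, 0), so (2, 2) is indeed a critical point.
The Hessian of psi is constant: H = [[8, -8], [-8, 10]].
det(H) = 8·10 − (-8)² = 16.
det(H) > 0 and tr(H) = 18 > 0, so H is positive definite and the point is a local minimum.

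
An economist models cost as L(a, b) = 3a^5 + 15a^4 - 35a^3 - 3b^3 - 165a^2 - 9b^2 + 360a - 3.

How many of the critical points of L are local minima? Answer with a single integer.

2

L separates as a function of a plus a function of b, so ∇L=0 decouples.
∂L/∂a = 15(a - 2)(a - 1)(a + 3)(a + 4) = 0 at a ∈ {-4, -3, 1, 2}; ∂L/∂b = -9b(b + 2) = 0 at b ∈ {-2, 0}.
The Hessian is diagonal: diag(L_aa, L_bb). Second derivatives: L_aa(-4)=-450, L_aa(-3)=300, L_aa(1)=-300, L_aa(2)=450; L_bb(-2)=18, L_bb(0)=-18.
Local minima occur where both diagonal entries positive: (-3, -2), (2, -2). Count: 2.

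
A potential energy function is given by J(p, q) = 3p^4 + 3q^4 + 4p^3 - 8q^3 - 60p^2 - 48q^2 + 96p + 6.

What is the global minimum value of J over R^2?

-1338

J(p,q) separates as A(p) + B(q) + 6, so its minimum is min A + min B + 6.
A'(p) = 12(p - 2)(p - 1)(p + 4) vanishes at p ∈ {-4, 1, 2}; B'(q) = 12q(q - 4)(q + 2) vanishes at q ∈ {-2, 0, 4}.
Local minima of A (where A''>0): A(-4)=-832, A(2)=32. Local minima of B: B(-2)=-80, B(4)=-512.
So the global minimum of J is A(-4) + B(4) + 6 = -832 − 512 + 6 = -1338, attained at (-4, 4).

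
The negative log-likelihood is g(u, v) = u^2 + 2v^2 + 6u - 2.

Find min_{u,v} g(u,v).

g(u,v) separates as P(u) + Q(v) − 2, so its minimum is min P + min Q − 2.
P'(u) = 2u + 6 vanishes at u ∈ {-3}; Q'(v) = 4v vanishes at v ∈ {0}.
Local minima of P (where P''>0): P(-3)=-9. Local minima of Q: Q(0)=0.
So the global minimum of g is P(-3) + Q(0) − 2 = -9 + 0 − 2 = -11, attained at (-3, 0).

-11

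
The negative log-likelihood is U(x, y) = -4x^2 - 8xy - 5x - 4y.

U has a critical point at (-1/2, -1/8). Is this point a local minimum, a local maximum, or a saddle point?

The Hessian of U is constant: H = [[-8, -8], [-8, 0]].
det(H) = (-8)·0 − (-8)² = -64.
Since det(H) < 0, H is indefinite and the critical point is a saddle point.

saddle point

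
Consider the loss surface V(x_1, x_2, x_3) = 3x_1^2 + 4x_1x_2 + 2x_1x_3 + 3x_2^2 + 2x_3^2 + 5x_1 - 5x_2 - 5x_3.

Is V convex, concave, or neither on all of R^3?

V is quadratic, so its Hessian is the constant matrix H = [[6, 4, 2], [4, 6, 0], [2, 0, 4]].
Leading principal minors: 6, 20, 56.
All positive ⇒ H ≻ 0 ⇒ convex.

convex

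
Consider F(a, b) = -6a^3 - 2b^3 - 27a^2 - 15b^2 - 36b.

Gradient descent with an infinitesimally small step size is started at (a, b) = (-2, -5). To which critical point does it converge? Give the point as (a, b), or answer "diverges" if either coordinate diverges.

(-3, -3)

F is separable, so gradient descent decouples: a follows -∂F/∂a, b follows -∂F/∂b.
∂F/∂a = -18a(a + 3); at a=-2 this is 36, so a decreases.
∂F/∂b = -6(b + 2)(b + 3); at b=-5 this is -36, so b increases.
a converges to its nearest critical value -3 (a local min of the a-part); b converges to -3. The iterate converges to (-3, -3).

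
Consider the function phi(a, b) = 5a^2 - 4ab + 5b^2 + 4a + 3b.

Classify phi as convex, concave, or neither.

convex

phi is quadratic, so its Hessian is the constant matrix H = [[10, -4], [-4, 10]].
det(H) = 84, tr(H) = 20.
det(H) > 0 and tr(H) > 0, so H is positive definite everywhere: convex.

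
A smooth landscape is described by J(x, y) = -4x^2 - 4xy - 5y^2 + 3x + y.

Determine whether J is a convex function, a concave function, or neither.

J is quadratic, so its Hessian is the constant matrix H = [[-8, -4], [-4, -10]].
det(H) = 64, tr(H) = -18.
det(H) > 0 and tr(H) < 0, so H is negative definite everywhere: concave.

concave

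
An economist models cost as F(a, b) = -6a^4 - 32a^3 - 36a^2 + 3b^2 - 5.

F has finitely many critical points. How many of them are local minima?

F separates as a function of a plus a function of b, so ∇F=0 decouples.
∂F/∂a = -24a(a + 1)(a + 3) = 0 at a ∈ {-3, -1, 0}; ∂F/∂b = 6b = 0 at b ∈ {0}.
The Hessian is diagonal: diag(F_aa, F_bb). Second derivatives: F_aa(-3)=-144, F_aa(-1)=48, F_aa(0)=-72; F_bb(0)=6.
Local minima occur where both diagonal entries positive: (-1, 0). Count: 1.

1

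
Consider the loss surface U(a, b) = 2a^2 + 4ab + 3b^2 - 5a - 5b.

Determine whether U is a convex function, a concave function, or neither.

U is quadratic, so its Hessian is the constant matrix H = [[4, 4], [4, 6]].
det(H) = 8, tr(H) = 10.
det(H) > 0 and tr(H) > 0, so H is positive definite everywhere: convex.

convex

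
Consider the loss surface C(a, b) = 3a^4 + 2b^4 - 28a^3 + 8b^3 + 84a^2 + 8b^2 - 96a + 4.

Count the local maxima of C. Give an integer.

1

C separates as a function of a plus a function of b, so ∇C=0 decouples.
∂C/∂a = 12(a - 4)(a - 2)(a - 1) = 0 at a ∈ {1, 2, 4}; ∂C/∂b = 8b(b + 1)(b + 2) = 0 at b ∈ {-2, -1, 0}.
The Hessian is diagonal: diag(C_aa, C_bb). Second derivatives: C_aa(1)=36, C_aa(2)=-24, C_aa(4)=72; C_bb(-2)=16, C_bb(-1)=-8, C_bb(0)=16.
Local maxima occur where both diagonal entries negative: (2, -1). Count: 1.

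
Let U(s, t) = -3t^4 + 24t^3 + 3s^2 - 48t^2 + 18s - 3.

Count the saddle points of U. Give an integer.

2

U separates as a function of s plus a function of t, so ∇U=0 decouples.
∂U/∂s = 6(s + 3) = 0 at s ∈ {-3}; ∂U/∂t = -12t(t - 4)(t - 2) = 0 at t ∈ {0, 2, 4}.
The Hessian is diagonal: diag(U_ss, U_tt). Second derivatives: U_ss(-3)=6; U_tt(0)=-96, U_tt(2)=48, U_tt(4)=-96.
Saddle points occur where the two diagonal entries have opposite signs: (-3, 0), (-3, 4). Count: 2.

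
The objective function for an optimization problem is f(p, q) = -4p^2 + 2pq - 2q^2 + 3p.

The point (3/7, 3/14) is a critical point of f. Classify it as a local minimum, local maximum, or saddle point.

The Hessian of f is constant: H = [[-8, 2], [2, -4]].
det(H) = (-8)·(-4) − 2² = 28.
det(H) > 0 and tr(H) = -12 < 0, so H is negative definite and the point is a local maximum.

local maximum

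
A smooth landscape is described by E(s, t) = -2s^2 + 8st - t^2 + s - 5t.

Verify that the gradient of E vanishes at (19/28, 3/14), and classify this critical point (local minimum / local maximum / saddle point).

saddle point

∇E = (-4s + 8t + 1, 8s - 2t - 5); substituting (19/28, 3/14) gives ∇E = (0, 0), so (19/28, 3/14) is indeed a critical point.
The Hessian of E is constant: H = [[-4, 8], [8, -2]].
det(H) = (-4)·(-2) − 8² = -56.
Since det(H) < 0, H is indefinite and the critical point is a saddle point.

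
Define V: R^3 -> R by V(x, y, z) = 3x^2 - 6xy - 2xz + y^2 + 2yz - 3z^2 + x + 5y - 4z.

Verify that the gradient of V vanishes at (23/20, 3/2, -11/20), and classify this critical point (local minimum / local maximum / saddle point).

∇V = (6x - 6y - 2z + 1, -6x + 2y + 2z + 5, -2x + 2y - 6z - 4); substituting (23/20, 3/2, -11/20) gives ∇V = (0, 0, 0), so (23/20, 3/2, -11/20) is indeed a critical point.
The Hessian is constant: H = [[6, -6, -2], [-6, 2, 2], [-2, 2, -6]].
Leading principal minors: Δ₁ = 6, Δ₂ = -24, Δ₃ = 160.
The minors fit neither the all-positive nor the alternating-sign pattern, so H is indefinite: a saddle point.

saddle point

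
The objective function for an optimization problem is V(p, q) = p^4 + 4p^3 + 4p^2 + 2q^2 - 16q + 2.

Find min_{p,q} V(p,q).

V(p,q) separates as A(p) + B(q) + 2, so its minimum is min A + min B + 2.
A'(p) = 4p(p + 1)(p + 2) vanishes at p ∈ {-2, -1, 0}; B'(q) = 4q - 16 vanishes at q ∈ {4}.
Local minima of A (where A''>0): A(-2)=0, A(0)=0. Local minima of B: B(4)=-32.
So the global minimum of V is A(-2) + B(4) + 2 = 0 − 32 + 2 = -30, attained at (-2, 4).

-30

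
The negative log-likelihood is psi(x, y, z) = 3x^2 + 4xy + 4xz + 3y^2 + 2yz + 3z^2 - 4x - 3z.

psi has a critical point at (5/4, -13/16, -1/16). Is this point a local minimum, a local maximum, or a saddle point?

local minimum

The Hessian is constant: H = [[6, 4, 4], [4, 6, 2], [4, 2, 6]].
Leading principal minors: Δ₁ = 6, Δ₂ = 20, Δ₃ = 64.
All leading minors are positive, so H is positive definite: a local minimum.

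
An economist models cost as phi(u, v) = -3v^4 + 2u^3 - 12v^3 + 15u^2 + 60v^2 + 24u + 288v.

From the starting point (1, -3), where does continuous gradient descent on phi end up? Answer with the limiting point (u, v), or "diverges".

(-1, -2)

phi is separable, so gradient descent decouples: u follows -∂phi/∂u, v follows -∂phi/∂v.
∂phi/∂u = 6(u + 1)(u + 4); at u=1 this is 60, so u decreases.
∂phi/∂v = -12(v - 3)(v + 2)(v + 4); at v=-3 this is -72, so v increases.
u converges to its nearest critical value -1 (a local min of the u-part); v converges to -2. The iterate converges to (-1, -2).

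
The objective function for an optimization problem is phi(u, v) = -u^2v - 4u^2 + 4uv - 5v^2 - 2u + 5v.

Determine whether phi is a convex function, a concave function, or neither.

The term -u^2v is cubic, so the Hessian is not constant.
∂²phi/∂u² = -2v - 8, which takes both signs as v varies (negative for sufficiently large v). A diagonal entry of the Hessian changing sign means the Hessian is neither positive- nor negative-semidefinite on all of R^2.

neither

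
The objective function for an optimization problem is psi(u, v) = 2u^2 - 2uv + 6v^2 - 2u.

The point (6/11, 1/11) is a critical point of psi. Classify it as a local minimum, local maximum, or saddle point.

The Hessian of psi is constant: H = [[4, -2], [-2, 12]].
det(H) = 4·12 − (-2)² = 44.
det(H) > 0 and tr(H) = 16 > 0, so H is positive definite and the point is a local minimum.

local minimum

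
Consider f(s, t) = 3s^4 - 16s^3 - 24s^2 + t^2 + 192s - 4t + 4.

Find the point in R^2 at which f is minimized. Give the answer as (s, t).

(-2, 2)

f(s,t) separates as P(s) + Q(t) + 4, so its minimum is min P + min Q + 4.
P'(s) = 12(s - 4)(s - 2)(s + 2) vanishes at s ∈ {-2, 2, 4}; Q'(t) = 2(t - 2) vanishes at t ∈ {2}.
Local minima of P (where P''>0): P(-2)=-304, P(4)=128. Local minima of Q: Q(2)=-4.
So the global minimum of f is P(-2) + Q(2) + 4 = -304 − 4 + 4 = -304, attained at (-2, 2).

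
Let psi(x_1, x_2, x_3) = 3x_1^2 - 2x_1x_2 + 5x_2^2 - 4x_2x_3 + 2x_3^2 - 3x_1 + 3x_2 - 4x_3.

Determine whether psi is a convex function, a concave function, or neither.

convex

psi is quadratic, so its Hessian is the constant matrix H = [[6, -2, 0], [-2, 10, -4], [0, -4, 4]].
Leading principal minors: 6, 56, 128.
All positive ⇒ H ≻ 0 ⇒ convex.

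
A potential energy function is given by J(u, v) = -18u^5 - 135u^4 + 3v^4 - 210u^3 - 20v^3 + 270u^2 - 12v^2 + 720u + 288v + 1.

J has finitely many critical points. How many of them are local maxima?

J separates as a function of u plus a function of v, so ∇J=0 decouples.
∂J/∂u = -90(u - 1)(u + 1)(u + 2)(u + 4) = 0 at u ∈ {-4, -2, -1, 1}; ∂J/∂v = 12(v - 4)(v - 3)(v + 2) = 0 at v ∈ {-2, 3, 4}.
The Hessian is diagonal: diag(J_uu, J_vv). Second derivatives: J_uu(-4)=2700, J_uu(-2)=-540, J_uu(-1)=540, J_uu(1)=-2700; J_vv(-2)=360, J_vv(3)=-60, J_vv(4)=72.
Local maxima occur where both diagonal entries negative: (-2, 3), (1, 3). Count: 2.

2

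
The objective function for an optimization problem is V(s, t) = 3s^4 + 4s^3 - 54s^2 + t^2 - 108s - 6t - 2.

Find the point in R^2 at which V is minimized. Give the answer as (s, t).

V(s,t) separates as P(s) + Q(t) − 2, so its minimum is min P + min Q − 2.
P'(s) = 12(s - 3)(s + 1)(s + 3) vanishes at s ∈ {-3, -1, 3}; Q'(t) = 2(t - 3) vanishes at t ∈ {3}.
Local minima of P (where P''>0): P(-3)=-27, P(3)=-459. Local minima of Q: Q(3)=-9.
So the global minimum of V is P(3) + Q(3) − 2 = -459 − 9 − 2 = -470, attained at (3, 3).

(3, 3)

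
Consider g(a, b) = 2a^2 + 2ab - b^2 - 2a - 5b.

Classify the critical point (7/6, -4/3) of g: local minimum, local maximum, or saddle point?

The Hessian of g is constant: H = [[4, 2], [2, -2]].
det(H) = 4·(-2) − 2² = -12.
Since det(H) < 0, H is indefinite and the critical point is a saddle point.

saddle point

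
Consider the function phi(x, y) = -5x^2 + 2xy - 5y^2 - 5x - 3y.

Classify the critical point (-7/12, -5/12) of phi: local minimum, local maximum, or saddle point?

local maximum

The Hessian of phi is constant: H = [[-10, 2], [2, -10]].
det(H) = (-10)·(-10) − 2² = 96.
det(H) > 0 and tr(H) = -20 < 0, so H is negative definite and the point is a local maximum.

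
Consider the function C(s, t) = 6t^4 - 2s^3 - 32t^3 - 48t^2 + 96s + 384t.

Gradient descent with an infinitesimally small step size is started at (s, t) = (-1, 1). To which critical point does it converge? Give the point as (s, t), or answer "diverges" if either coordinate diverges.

(-4, -2)

C is separable, so gradient descent decouples: s follows -∂C/∂s, t follows -∂C/∂t.
∂C/∂s = -6(s - 4)(s + 4); at s=-1 this is 90, so s decreases.
∂C/∂t = 24(t - 4)(t - 2)(t + 2); at t=1 this is 216, so t decreases.
s converges to its nearest critical value -4 (a local min of the s-part); t converges to -2. The iterate converges to (-4, -2).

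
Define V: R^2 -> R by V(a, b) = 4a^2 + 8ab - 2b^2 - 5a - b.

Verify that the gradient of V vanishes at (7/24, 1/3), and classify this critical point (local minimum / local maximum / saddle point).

saddle point

∇V = (8a + 8b - 5, 8a - 4b - 1); substituting (7/24, 1/3) gives ∇V = (0, 0), so (7/24, 1/3) is indeed a critical point.
The Hessian of V is constant: H = [[8, 8], [8, -4]].
det(H) = 8·(-4) − 8² = -96.
Since det(H) < 0, H is indefinite and the critical point is a saddle point.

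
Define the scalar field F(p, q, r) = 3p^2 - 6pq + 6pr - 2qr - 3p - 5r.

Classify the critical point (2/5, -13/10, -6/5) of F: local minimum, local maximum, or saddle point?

saddle point

The Hessian is constant: H = [[6, -6, 6], [-6, 0, -2], [6, -2, 0]].
Leading principal minors: Δ₁ = 6, Δ₂ = -36, Δ₃ = 120.
The minors fit neither the all-positive nor the alternating-sign pattern, so H is indefinite: a saddle point.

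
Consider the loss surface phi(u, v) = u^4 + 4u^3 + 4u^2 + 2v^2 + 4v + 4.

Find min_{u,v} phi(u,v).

phi(u,v) separates as P(u) + Q(v) + 4, so its minimum is min P + min Q + 4.
P'(u) = 4u(u + 1)(u + 2) vanishes at u ∈ {-2, -1, 0}; Q'(v) = 4v + 4 vanishes at v ∈ {-1}.
Local minima of P (where P''>0): P(-2)=0, P(0)=0. Local minima of Q: Q(-1)=-2.
So the global minimum of phi is P(-2) + Q(-1) + 4 = 0 − 2 + 4 = 2, attained at (-2, -1).

2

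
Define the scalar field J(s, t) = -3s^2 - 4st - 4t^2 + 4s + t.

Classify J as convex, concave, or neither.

J is quadratic, so its Hessian is the constant matrix H = [[-6, -4], [-4, -8]].
det(H) = 32, tr(H) = -14.
det(H) > 0 and tr(H) < 0, so H is negative definite everywhere: concave.

concave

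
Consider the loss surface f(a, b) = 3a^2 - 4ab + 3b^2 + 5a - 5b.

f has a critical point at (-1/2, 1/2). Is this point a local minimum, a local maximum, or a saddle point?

The Hessian of f is constant: H = [[6, -4], [-4, 6]].
det(H) = 6·6 − (-4)² = 20.
det(H) > 0 and tr(H) = 12 > 0, so H is positive definite and the point is a local minimum.

local minimum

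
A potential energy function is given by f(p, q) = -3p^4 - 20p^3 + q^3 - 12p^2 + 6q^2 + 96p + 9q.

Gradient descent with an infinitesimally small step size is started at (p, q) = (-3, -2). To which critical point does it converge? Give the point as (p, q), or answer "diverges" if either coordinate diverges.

(-2, -1)

f is separable, so gradient descent decouples: p follows -∂f/∂p, q follows -∂f/∂q.
∂f/∂p = -12(p - 1)(p + 2)(p + 4); at p=-3 this is -48, so p increases.
∂f/∂q = 3(q + 1)(q + 3); at q=-2 this is -3, so q increases.
p converges to its nearest critical value -2 (a local min of the p-part); q converges to -1. The iterate converges to (-2, -1).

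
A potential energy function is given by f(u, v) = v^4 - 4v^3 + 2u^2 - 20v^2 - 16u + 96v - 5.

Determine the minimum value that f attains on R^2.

-316

f(u,v) separates as P(u) + Q(v) − 5, so its minimum is min P + min Q − 5.
P'(u) = 4u - 16 vanishes at u ∈ {4}; Q'(v) = 4(v - 4)(v - 2)(v + 3) vanishes at v ∈ {-3, 2, 4}.
Local minima of P (where P''>0): P(4)=-32. Local minima of Q: Q(-3)=-279, Q(4)=64.
So the global minimum of f is P(4) + Q(-3) − 5 = -32 − 279 − 5 = -316, attained at (4, -3).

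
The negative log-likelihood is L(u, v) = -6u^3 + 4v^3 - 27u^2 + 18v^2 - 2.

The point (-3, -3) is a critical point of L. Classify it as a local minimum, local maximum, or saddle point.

saddle point

The mixed partial ∂²L/∂u∂v is 0, so the Hessian at any point is diag(L_uu, L_vv) = diag(-18(2u + 3), 12(2v + 3)).
At (-3, -3): H = diag(54, -36).
The eigenvalues have opposite signs, so H is indefinite: a saddle point.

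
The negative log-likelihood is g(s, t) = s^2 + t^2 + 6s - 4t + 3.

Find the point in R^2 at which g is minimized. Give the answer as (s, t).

(-3, 2)

g(s,t) separates as P(s) + Q(t) + 3, so its minimum is min P + min Q + 3.
P'(s) = 2s + 6 vanishes at s ∈ {-3}; Q'(t) = 2(t - 2) vanishes at t ∈ {2}.
Local minima of P (where P''>0): P(-3)=-9. Local minima of Q: Q(2)=-4.
So the global minimum of g is P(-3) + Q(2) + 3 = -9 − 4 + 3 = -10, attained at (-3, 2).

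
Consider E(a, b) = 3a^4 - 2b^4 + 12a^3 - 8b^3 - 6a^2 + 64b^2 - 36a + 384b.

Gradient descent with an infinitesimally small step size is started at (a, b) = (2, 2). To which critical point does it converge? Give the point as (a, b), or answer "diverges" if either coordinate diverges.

E is separable, so gradient descent decouples: a follows -∂E/∂a, b follows -∂E/∂b.
∂E/∂a = 12(a - 1)(a + 1)(a + 3); at a=2 this is 180, so a decreases.
∂E/∂b = -8(b - 4)(b + 3)(b + 4); at b=2 this is 480, so b decreases.
a converges to its nearest critical value 1 (a local min of the a-part); b converges to -3. The iterate converges to (1, -3).

(1, -3)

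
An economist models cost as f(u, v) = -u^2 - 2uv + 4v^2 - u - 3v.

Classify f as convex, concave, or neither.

f is quadratic, so its Hessian is the constant matrix H = [[-2, -2], [-2, 8]].
det(H) = -20, tr(H) = 6.
det(H) < 0, so H is indefinite: neither convex nor concave.

neither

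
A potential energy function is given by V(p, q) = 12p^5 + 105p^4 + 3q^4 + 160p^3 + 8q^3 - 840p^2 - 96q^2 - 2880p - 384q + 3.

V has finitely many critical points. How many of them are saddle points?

6

V separates as a function of p plus a function of q, so ∇V=0 decouples.
∂V/∂p = 60(p - 2)(p + 2)(p + 3)(p + 4) = 0 at p ∈ {-4, -3, -2, 2}; ∂V/∂q = 12(q - 4)(q + 2)(q + 4) = 0 at q ∈ {-4, -2, 4}.
The Hessian is diagonal: diag(V_pp, V_qq). Second derivatives: V_pp(-4)=-720, V_pp(-3)=300, V_pp(-2)=-480, V_pp(2)=7200; V_qq(-4)=192, V_qq(-2)=-144, V_qq(4)=576.
Saddle points occur where the two diagonal entries have opposite signs: (-4, -4), (-4, 4), (-3, -2), (-2, -4), (-2, 4), (2, -2). Count: 6.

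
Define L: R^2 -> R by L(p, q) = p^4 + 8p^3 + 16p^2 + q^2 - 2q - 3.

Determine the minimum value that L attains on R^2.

L(p,q) separates as A(p) + B(q) − 3, so its minimum is min A + min B − 3.
A'(p) = 4p(p + 2)(p + 4) vanishes at p ∈ {-4, -2, 0}; B'(q) = 2q - 2 vanishes at q ∈ {1}.
Local minima of A (where A''>0): A(-4)=0, A(0)=0. Local minima of B: B(1)=-1.
So the global minimum of L is A(-4) + B(1) − 3 = 0 − 1 − 3 = -4, attained at (-4, 1).

-4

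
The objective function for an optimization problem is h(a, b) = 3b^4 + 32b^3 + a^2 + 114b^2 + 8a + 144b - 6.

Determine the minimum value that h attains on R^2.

-81

h(a,b) separates as P(a) + Q(b) − 6, so its minimum is min P + min Q − 6.
P'(a) = 2a + 8 vanishes at a ∈ {-4}; Q'(b) = 12(b + 1)(b + 3)(b + 4) vanishes at b ∈ {-4, -3, -1}.
Local minima of P (where P''>0): P(-4)=-16. Local minima of Q: Q(-4)=-32, Q(-1)=-59.
So the global minimum of h is P(-4) + Q(-1) − 6 = -16 − 59 − 6 = -81, attained at (-4, -1).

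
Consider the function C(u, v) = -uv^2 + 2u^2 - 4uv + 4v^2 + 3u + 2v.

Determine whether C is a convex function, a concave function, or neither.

neither

The term -uv^2 is cubic, so the Hessian is not constant.
∂²C/∂v² = -2u + 8, which takes both signs as u varies (negative for sufficiently large u). A diagonal entry of the Hessian changing sign means the Hessian is neither positive- nor negative-semidefinite on all of R^2.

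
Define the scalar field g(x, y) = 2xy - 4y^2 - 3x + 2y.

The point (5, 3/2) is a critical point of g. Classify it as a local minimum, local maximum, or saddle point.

saddle point

The Hessian of g is constant: H = [[0, 2], [2, -8]].
det(H) = 0·(-8) − 2² = -4.
Since det(H) < 0, H is indefinite and the critical point is a saddle point.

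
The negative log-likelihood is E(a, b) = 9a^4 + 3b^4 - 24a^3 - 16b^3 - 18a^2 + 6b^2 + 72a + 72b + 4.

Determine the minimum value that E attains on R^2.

-100

E(a,b) separates as P(a) + Q(b) + 4, so its minimum is min P + min Q + 4.
P'(a) = 36(a - 2)(a - 1)(a + 1) vanishes at a ∈ {-1, 1, 2}; Q'(b) = 12(b - 3)(b - 2)(b + 1) vanishes at b ∈ {-1, 2, 3}.
Local minima of P (where P''>0): P(-1)=-57, P(2)=24. Local minima of Q: Q(-1)=-47, Q(3)=81.
So the global minimum of E is P(-1) + Q(-1) + 4 = -57 − 47 + 4 = -100, attained at (-1, -1).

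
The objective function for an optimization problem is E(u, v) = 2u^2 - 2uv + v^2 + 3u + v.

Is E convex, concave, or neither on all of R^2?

E is quadratic, so its Hessian is the constant matrix H = [[4, -2], [-2, 2]].
det(H) = 4, tr(H) = 6.
det(H) > 0 and tr(H) > 0, so H is positive definite everywhere: convex.

convex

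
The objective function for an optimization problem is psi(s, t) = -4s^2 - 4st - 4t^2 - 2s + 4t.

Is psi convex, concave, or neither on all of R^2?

concave

psi is quadratic, so its Hessian is the constant matrix H = [[-8, -4], [-4, -8]].
det(H) = 48, tr(H) = -16.
det(H) > 0 and tr(H) < 0, so H is negative definite everywhere: concave.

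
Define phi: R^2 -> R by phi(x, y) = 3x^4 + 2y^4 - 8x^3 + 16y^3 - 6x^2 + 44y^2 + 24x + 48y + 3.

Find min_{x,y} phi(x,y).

-34

phi(x,y) separates as P(x) + Q(y) + 3, so its minimum is min P + min Q + 3.
P'(x) = 12(x - 2)(x - 1)(x + 1) vanishes at x ∈ {-1, 1, 2}; Q'(y) = 8(y + 1)(y + 2)(y + 3) vanishes at y ∈ {-3, -2, -1}.
Local minima of P (where P''>0): P(-1)=-19, P(2)=8. Local minima of Q: Q(-3)=-18, Q(-1)=-18.
So the global minimum of phi is P(-1) + Q(-3) + 3 = -19 − 18 + 3 = -34, attained at (-1, -3).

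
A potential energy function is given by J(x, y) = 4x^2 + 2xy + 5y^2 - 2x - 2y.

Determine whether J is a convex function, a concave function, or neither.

convex

J is quadratic, so its Hessian is the constant matrix H = [[8, 2], [2, 10]].
det(H) = 76, tr(H) = 18.
det(H) > 0 and tr(H) > 0, so H is positive definite everywhere: convex.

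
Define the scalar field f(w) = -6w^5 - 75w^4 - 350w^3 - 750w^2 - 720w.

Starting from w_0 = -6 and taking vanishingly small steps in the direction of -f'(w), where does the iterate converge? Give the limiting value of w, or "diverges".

f'(w) = -30(w + 1)(w + 2)(w + 3)(w + 4), so f'(-6) = -3600.
Gradient descent moves in the -f' direction, i.e. w is increasing.
The nearest critical point in that direction is w = -4, where f'' = 180 > 0 (a local minimum). The iterate converges there.

-4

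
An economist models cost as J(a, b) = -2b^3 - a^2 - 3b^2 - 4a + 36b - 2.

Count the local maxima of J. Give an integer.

1

J separates as a function of a plus a function of b, so ∇J=0 decouples.
∂J/∂a = -2(a + 2) = 0 at a ∈ {-2}; ∂J/∂b = -6(b - 2)(b + 3) = 0 at b ∈ {-3, 2}.
The Hessian is diagonal: diag(J_aa, J_bb). Second derivatives: J_aa(-2)=-2; J_bb(-3)=30, J_bb(2)=-30.
Local maxima occur where both diagonal entries negative: (-2, 2). Count: 1.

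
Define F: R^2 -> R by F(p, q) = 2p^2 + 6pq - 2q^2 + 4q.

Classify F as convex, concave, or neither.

neither

F is quadratic, so its Hessian is the constant matrix H = [[4, 6], [6, -4]].
det(H) = -52, tr(H) = 0.
det(H) < 0, so H is indefinite: neither convex nor concave.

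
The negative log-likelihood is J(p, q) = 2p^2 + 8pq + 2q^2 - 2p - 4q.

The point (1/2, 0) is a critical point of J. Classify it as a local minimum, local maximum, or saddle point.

saddle point

The Hessian of J is constant: H = [[4, 8], [8, 4]].
det(H) = 4·4 − 8² = -48.
Since det(H) < 0, H is indefinite and the critical point is a saddle point.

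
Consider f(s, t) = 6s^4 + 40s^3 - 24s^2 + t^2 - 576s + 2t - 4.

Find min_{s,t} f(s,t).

f(s,t) separates as P(s) + Q(t) − 4, so its minimum is min P + min Q − 4.
P'(s) = 24(s - 2)(s + 3)(s + 4) vanishes at s ∈ {-4, -3, 2}; Q'(t) = 2(t + 1) vanishes at t ∈ {-1}.
Local minima of P (where P''>0): P(-4)=896, P(2)=-832. Local minima of Q: Q(-1)=-1.
So the global minimum of f is P(2) + Q(-1) − 4 = -832 − 1 − 4 = -837, attained at (2, -1).

-837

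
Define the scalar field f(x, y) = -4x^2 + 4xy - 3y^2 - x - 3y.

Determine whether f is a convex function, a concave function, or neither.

concave

f is quadratic, so its Hessian is the constant matrix H = [[-8, 4], [4, -6]].
det(H) = 32, tr(H) = -14.
det(H) > 0 and tr(H) < 0, so H is negative definite everywhere: concave.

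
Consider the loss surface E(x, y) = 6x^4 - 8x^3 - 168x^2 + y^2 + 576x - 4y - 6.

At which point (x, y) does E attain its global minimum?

(-4, 2)

E(x,y) separates as P(x) + Q(y) − 6, so its minimum is min P + min Q − 6.
P'(x) = 24(x - 3)(x - 2)(x + 4) vanishes at x ∈ {-4, 2, 3}; Q'(y) = 2y - 4 vanishes at y ∈ {2}.
Local minima of P (where P''>0): P(-4)=-2944, P(3)=486. Local minima of Q: Q(2)=-4.
So the global minimum of E is P(-4) + Q(2) − 6 = -2944 − 4 − 6 = -2954, attained at (-4, 2).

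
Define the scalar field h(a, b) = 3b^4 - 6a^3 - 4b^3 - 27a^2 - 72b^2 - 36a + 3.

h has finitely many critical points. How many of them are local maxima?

h separates as a function of a plus a function of b, so ∇h=0 decouples.
∂h/∂a = -18(a + 1)(a + 2) = 0 at a ∈ {-2, -1}; ∂h/∂b = 12b(b - 4)(b + 3) = 0 at b ∈ {-3, 0, 4}.
The Hessian is diagonal: diag(h_aa, h_bb). Second derivatives: h_aa(-2)=18, h_aa(-1)=-18; h_bb(-3)=252, h_bb(0)=-144, h_bb(4)=336.
Local maxima occur where both diagonal entries negative: (-1, 0). Count: 1.

1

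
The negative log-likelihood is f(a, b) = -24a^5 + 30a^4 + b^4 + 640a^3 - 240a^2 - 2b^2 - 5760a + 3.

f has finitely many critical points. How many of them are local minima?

f separates as a function of a plus a function of b, so ∇f=0 decouples.
∂f/∂a = -120(a - 4)(a - 2)(a + 2)(a + 3) = 0 at a ∈ {-3, -2, 2, 4}; ∂f/∂b = 4b(b - 1)(b + 1) = 0 at b ∈ {-1, 0, 1}.
The Hessian is diagonal: diag(f_aa, f_bb). Second derivatives: f_aa(-3)=4200, f_aa(-2)=-2880, f_aa(2)=4800, f_aa(4)=-10080; f_bb(-1)=8, f_bb(0)=-4, f_bb(1)=8.
Local minima occur where both diagonal entries positive: (-3, -1), (-3, 1), (2, -1), (2, 1). Count: 4.

4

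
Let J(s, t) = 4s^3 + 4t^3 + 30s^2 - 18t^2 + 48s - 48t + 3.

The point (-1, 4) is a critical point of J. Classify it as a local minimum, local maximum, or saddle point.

local minimum

The mixed partial ∂²J/∂s∂t is 0, so the Hessian at any point is diag(J_ss, J_tt) = diag(12(2s + 5), 12(2t - 3)).
At (-1, 4): H = diag(36, 60).
Both eigenvalues are positive, so H is positive definite: a local minimum.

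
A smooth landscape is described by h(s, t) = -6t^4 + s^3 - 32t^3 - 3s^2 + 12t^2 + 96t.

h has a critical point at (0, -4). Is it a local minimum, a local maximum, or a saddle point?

The mixed partial ∂²h/∂s∂t is 0, so the Hessian at any point is diag(h_ss, h_tt) = diag(6(s - 1), 24(-3t^2 - 8t + 1)).
At (0, -4): H = diag(-6, -360).
Both eigenvalues are negative, so H is negative definite: a local maximum.

local maximum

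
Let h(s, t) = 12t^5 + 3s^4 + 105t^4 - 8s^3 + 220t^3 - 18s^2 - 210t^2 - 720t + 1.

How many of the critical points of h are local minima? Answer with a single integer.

4

h separates as a function of s plus a function of t, so ∇h=0 decouples.
∂h/∂s = 12s(s - 3)(s + 1) = 0 at s ∈ {-1, 0, 3}; ∂h/∂t = 60(t - 1)(t + 1)(t + 3)(t + 4) = 0 at t ∈ {-4, -3, -1, 1}.
The Hessian is diagonal: diag(h_ss, h_tt). Second derivatives: h_ss(-1)=48, h_ss(0)=-36, h_ss(3)=144; h_tt(-4)=-900, h_tt(-3)=480, h_tt(-1)=-720, h_tt(1)=2400.
Local minima occur where both diagonal entries positive: (-1, -3), (-1, 1), (3, -3), (3, 1). Count: 4.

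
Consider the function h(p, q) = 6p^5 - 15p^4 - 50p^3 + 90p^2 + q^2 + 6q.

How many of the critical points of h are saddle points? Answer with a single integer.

2

h separates as a function of p plus a function of q, so ∇h=0 decouples.
∂h/∂p = 30p(p - 3)(p - 1)(p + 2) = 0 at p ∈ {-2, 0, 1, 3}; ∂h/∂q = 2(q + 3) = 0 at q ∈ {-3}.
The Hessian is diagonal: diag(h_pp, h_qq). Second derivatives: h_pp(-2)=-900, h_pp(0)=180, h_pp(1)=-180, h_pp(3)=900; h_qq(-3)=2.
Saddle points occur where the two diagonal entries have opposite signs: (-2, -3), (1, -3). Count: 2.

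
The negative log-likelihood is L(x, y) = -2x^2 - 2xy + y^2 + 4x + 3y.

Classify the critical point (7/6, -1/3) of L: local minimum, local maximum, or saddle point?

The Hessian of L is constant: H = [[-4, -2], [-2, 2]].
det(H) = (-4)·2 − (-2)² = -12.
Since det(H) < 0, H is indefinite and the critical point is a saddle point.

saddle point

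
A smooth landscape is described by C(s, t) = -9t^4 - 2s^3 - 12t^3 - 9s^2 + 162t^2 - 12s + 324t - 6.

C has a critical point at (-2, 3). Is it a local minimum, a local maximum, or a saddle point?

The mixed partial ∂²C/∂s∂t is 0, so the Hessian at any point is diag(C_ss, C_tt) = diag(-6(2s + 3), 36(-3t^2 - 2t + 9)).
At (-2, 3): H = diag(6, -864).
The eigenvalues have opposite signs, so H is indefinite: a saddle point.

saddle point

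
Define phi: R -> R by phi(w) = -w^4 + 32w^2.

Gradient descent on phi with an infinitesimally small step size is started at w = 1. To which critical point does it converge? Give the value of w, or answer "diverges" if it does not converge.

phi'(w) = -4w(w - 4)(w + 4), so phi'(1) = 60.
Gradient descent moves in the -phi' direction, i.e. w is decreasing.
The nearest critical point in that direction is w = 0, where phi'' = 64 > 0 (a local minimum). The iterate converges there.

0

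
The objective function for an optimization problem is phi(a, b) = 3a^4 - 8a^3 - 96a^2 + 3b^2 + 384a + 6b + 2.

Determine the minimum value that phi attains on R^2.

-1793

phi(a,b) separates as P(a) + Q(b) + 2, so its minimum is min P + min Q + 2.
P'(a) = 12(a - 4)(a - 2)(a + 4) vanishes at a ∈ {-4, 2, 4}; Q'(b) = 6b + 6 vanishes at b ∈ {-1}.
Local minima of P (where P''>0): P(-4)=-1792, P(4)=256. Local minima of Q: Q(-1)=-3.
So the global minimum of phi is P(-4) + Q(-1) + 2 = -1792 − 3 + 2 = -1793, attained at (-4, -1).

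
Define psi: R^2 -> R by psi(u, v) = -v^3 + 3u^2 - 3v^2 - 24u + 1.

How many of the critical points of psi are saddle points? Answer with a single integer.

psi separates as a function of u plus a function of v, so ∇psi=0 decouples.
∂psi/∂u = 6(u - 4) = 0 at u ∈ {4}; ∂psi/∂v = -3v(v + 2) = 0 at v ∈ {-2, 0}.
The Hessian is diagonal: diag(psi_uu, psi_vv). Second derivatives: psi_uu(4)=6; psi_vv(-2)=6, psi_vv(0)=-6.
Saddle points occur where the two diagonal entries have opposite signs: (4, 0). Count: 1.

1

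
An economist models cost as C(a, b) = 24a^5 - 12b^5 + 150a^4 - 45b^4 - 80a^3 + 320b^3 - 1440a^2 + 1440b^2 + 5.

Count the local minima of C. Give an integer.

C separates as a function of a plus a function of b, so ∇C=0 decouples.
∂C/∂a = 120a(a - 2)(a + 3)(a + 4) = 0 at a ∈ {-4, -3, 0, 2}; ∂C/∂b = -60b(b - 4)(b + 3)(b + 4) = 0 at b ∈ {-4, -3, 0, 4}.
The Hessian is diagonal: diag(C_aa, C_bb). Second derivatives: C_aa(-4)=-2880, C_aa(-3)=1800, C_aa(0)=-2880, C_aa(2)=7200; C_bb(-4)=1920, C_bb(-3)=-1260, C_bb(0)=2880, C_bb(4)=-13440.
Local minima occur where both diagonal entries positive: (-3, -4), (-3, 0), (2, -4), (2, 0). Count: 4.

4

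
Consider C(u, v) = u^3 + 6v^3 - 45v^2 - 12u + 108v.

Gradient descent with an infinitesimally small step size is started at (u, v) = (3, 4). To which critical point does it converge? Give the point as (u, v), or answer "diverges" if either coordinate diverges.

C is separable, so gradient descent decouples: u follows -∂C/∂u, v follows -∂C/∂v.
∂C/∂u = 3(u - 2)(u + 2); at u=3 this is 15, so u decreases.
∂C/∂v = 18(v - 3)(v - 2); at v=4 this is 36, so v decreases.
u converges to its nearest critical value 2 (a local min of the u-part); v converges to 3. The iterate converges to (2, 3).

(2, 3)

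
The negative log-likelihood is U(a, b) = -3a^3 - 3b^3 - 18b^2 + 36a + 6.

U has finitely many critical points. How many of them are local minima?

1

U separates as a function of a plus a function of b, so ∇U=0 decouples.
∂U/∂a = -9(a - 2)(a + 2) = 0 at a ∈ {-2, 2}; ∂U/∂b = -9b(b + 4) = 0 at b ∈ {-4, 0}.
The Hessian is diagonal: diag(U_aa, U_bb). Second derivatives: U_aa(-2)=36, U_aa(2)=-36; U_bb(-4)=36, U_bb(0)=-36.
Local minima occur where both diagonal entries positive: (-2, -4). Count: 1.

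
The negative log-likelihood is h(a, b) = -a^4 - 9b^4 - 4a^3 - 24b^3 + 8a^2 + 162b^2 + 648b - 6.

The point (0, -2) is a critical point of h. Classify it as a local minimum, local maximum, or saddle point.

local minimum

The mixed partial ∂²h/∂a∂b is 0, so the Hessian at any point is diag(h_aa, h_bb) = diag(4(-3a^2 - 6a + 4), 36(-3b^2 - 4b + 9)).
At (0, -2): H = diag(16, 180).
Both eigenvalues are positive, so H is positive definite: a local minimum.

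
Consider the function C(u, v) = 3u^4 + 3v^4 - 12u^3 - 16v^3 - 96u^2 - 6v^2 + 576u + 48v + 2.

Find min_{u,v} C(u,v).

-2462

C(u,v) separates as P(u) + Q(v) + 2, so its minimum is min P + min Q + 2.
P'(u) = 12(u - 4)(u - 3)(u + 4) vanishes at u ∈ {-4, 3, 4}; Q'(v) = 12(v - 4)(v - 1)(v + 1) vanishes at v ∈ {-1, 1, 4}.
Local minima of P (where P''>0): P(-4)=-2304, P(4)=768. Local minima of Q: Q(-1)=-35, Q(4)=-160.
So the global minimum of C is P(-4) + Q(4) + 2 = -2304 − 160 + 2 = -2462, attained at (-4, 4).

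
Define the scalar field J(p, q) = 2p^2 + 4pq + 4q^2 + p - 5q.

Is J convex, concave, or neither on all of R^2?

J is quadratic, so its Hessian is the constant matrix H = [[4, 4], [4, 8]].
det(H) = 16, tr(H) = 12.
det(H) > 0 and tr(H) > 0, so H is positive definite everywhere: convex.

convex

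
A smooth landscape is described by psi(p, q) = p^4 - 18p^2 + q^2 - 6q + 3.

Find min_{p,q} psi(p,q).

psi(p,q) separates as A(p) + B(q) + 3, so its minimum is min A + min B + 3.
A'(p) = 4p(p - 3)(p + 3) vanishes at p ∈ {-3, 0, 3}; B'(q) = 2q - 6 vanishes at q ∈ {3}.
Local minima of A (where A''>0): A(-3)=-81, A(3)=-81. Local minima of B: B(3)=-9.
So the global minimum of psi is A(-3) + B(3) + 3 = -81 − 9 + 3 = -87, attained at (-3, 3).

-87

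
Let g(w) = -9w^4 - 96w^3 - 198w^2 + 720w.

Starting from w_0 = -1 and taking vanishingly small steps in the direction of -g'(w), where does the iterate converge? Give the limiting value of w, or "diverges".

g'(w) = -36(w - 1)(w + 4)(w + 5), so g'(-1) = 864.
Gradient descent moves in the -g' direction, i.e. w is decreasing.
The nearest critical point in that direction is w = -4, where g'' = 180 > 0 (a local minimum). The iterate converges there.

-4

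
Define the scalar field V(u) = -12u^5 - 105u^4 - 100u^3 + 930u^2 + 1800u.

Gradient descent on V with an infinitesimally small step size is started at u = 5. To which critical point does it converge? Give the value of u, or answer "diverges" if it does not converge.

V'(u) = -60(u - 2)(u + 1)(u + 3)(u + 5), so V'(5) = -86400.
Gradient descent moves in the -V' direction, i.e. u is increasing.
There is no critical point above u=5, and V' keeps the same sign, so the iterate runs off to +∞.

diverges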